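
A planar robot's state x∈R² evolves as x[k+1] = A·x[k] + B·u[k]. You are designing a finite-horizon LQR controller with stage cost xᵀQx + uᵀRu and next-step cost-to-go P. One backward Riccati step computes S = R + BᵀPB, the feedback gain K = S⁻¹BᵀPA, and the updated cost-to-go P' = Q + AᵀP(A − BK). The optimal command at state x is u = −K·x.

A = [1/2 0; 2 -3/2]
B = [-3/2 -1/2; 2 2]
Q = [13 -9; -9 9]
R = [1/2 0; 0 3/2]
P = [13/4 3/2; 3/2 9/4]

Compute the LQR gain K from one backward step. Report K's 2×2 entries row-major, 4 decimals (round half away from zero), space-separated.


BᵀP = [-1.8750 2.2500; 1.3750 3.7500]
S = R + BᵀPB = [1/2 0; 0 3/2] + [7.3125 5.4375; 5.4375 6.8125] = [7.8125 5.4375; 5.4375 8.3125]
BᵀPA = [3.5625 -3.3750; 8.1875 -5.6250]
K = S⁻¹·BᵀPA = [-0.4214 0.0716; 1.2606 -0.7235]
A−BK = [0.4982 -0.2544; 0.3216 -0.1961]
AᵀP(A−BK) = [3.9925 -2.2063; -2.2063 1.2343]
P' = Q + AᵀP(A−BK) = [16.9925 -11.2063; -11.2063 10.2343]
tr(P') = 27.2268

-0.4214 0.0716 1.2606 -0.7235


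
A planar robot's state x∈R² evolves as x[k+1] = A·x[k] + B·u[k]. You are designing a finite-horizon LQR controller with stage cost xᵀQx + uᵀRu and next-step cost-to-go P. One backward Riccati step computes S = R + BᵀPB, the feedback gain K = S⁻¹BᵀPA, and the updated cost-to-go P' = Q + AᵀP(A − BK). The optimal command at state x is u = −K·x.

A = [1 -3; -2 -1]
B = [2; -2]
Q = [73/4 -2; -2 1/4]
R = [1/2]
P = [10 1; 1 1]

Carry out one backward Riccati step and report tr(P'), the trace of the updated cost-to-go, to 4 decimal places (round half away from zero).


BᵀP = [18.0000 0.0000]
S = R + BᵀPB = [1/2] + [36.0000] = [36.5000]
BᵀPA = [18.0000 -54.0000]
K = S⁻¹·BᵀPA = [0.4932 -1.4795]
A−BK = [0.0137 -0.0411; -1.0137 -3.9589]
AᵀP(A−BK) = [1.1233 3.6301; 3.6301 17.1096]
P' = Q + AᵀP(A−BK) = [19.3733 1.6301; 1.6301 17.3596]
tr(P') = 36.7329

36.7329


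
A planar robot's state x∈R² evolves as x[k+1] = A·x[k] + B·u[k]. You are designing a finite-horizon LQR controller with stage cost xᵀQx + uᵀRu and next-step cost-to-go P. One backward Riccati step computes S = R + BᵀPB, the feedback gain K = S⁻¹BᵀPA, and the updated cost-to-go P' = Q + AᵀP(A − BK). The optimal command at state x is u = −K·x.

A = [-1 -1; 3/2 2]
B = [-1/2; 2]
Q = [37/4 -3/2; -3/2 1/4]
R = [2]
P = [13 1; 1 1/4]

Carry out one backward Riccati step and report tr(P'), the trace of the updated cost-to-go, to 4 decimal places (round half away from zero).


20.5331

BᵀP = [-4.5000 0.0000]
S = R + BᵀPB = [2] + [2.2500] = [4.2500]
BᵀPA = [4.5000 4.5000]
K = S⁻¹·BᵀPA = [1.0588 1.0588]
A−BK = [-0.4706 -0.4706; -0.6176 -0.1176]
AᵀP(A−BK) = [5.7978 5.4853; 5.4853 5.2353]
P' = Q + AᵀP(A−BK) = [15.0478 3.9853; 3.9853 5.4853]
tr(P') = 20.5331


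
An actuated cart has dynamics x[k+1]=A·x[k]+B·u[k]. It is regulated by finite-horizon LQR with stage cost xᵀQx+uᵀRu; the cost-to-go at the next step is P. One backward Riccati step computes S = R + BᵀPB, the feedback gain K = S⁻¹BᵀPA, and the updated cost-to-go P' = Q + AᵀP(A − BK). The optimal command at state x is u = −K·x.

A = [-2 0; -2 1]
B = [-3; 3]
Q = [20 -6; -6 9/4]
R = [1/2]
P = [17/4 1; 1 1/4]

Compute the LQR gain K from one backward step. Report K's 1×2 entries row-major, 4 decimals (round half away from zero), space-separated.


BᵀP = [-9.7500 -2.2500]
S = R + BᵀPB = [1/2] + [22.5000] = [23.0000]
BᵀPA = [24.0000 -2.2500]
K = S⁻¹·BᵀPA = [1.0435 -0.0978]
A−BK = [1.1304 -0.2935; -5.1304 1.2935]
AᵀP(A−BK) = [0.9565 -0.1522; -0.1522 0.0299]
P' = Q + AᵀP(A−BK) = [20.9565 -6.1522; -6.1522 2.2799]
tr(P') = 23.2364

1.0435 -0.0978


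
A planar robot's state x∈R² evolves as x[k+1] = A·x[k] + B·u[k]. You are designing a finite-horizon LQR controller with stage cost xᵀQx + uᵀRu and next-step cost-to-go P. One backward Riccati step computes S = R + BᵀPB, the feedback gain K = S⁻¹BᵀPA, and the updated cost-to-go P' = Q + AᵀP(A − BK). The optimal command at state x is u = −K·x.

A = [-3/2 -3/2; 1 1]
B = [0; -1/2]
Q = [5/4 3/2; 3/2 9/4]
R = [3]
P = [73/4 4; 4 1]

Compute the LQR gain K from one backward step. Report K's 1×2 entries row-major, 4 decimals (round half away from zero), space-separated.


BᵀP = [-2.0000 -0.5000]
S = R + BᵀPB = [3] + [0.2500] = [3.2500]
BᵀPA = [2.5000 2.5000]
K = S⁻¹·BᵀPA = [0.7692 0.7692]
A−BK = [-1.5000 -1.5000; 1.3846 1.3846]
AᵀP(A−BK) = [28.1394 28.1394; 28.1394 28.1394]
P' = Q + AᵀP(A−BK) = [29.3894 29.6394; 29.6394 30.3894]
tr(P') = 59.7788

0.7692 0.7692


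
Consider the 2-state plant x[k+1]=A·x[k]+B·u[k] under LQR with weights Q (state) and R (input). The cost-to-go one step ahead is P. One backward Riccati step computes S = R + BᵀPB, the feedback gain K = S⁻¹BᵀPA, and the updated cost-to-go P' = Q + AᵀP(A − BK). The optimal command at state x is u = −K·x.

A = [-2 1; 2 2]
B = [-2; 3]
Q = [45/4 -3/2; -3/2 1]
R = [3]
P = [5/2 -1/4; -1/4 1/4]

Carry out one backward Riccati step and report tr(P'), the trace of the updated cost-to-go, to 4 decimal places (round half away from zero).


BᵀP = [-5.7500 1.2500]
S = R + BᵀPB = [3] + [15.2500] = [18.2500]
BᵀPA = [14.0000 -3.2500]
K = S⁻¹·BᵀPA = [0.7671 -0.1781]
A−BK = [-0.4658 0.6438; -0.3014 2.5342]
AᵀP(A−BK) = [2.2603 -1.0068; -1.0068 1.9212]
P' = Q + AᵀP(A−BK) = [13.5103 -2.5068; -2.5068 2.9212]
tr(P') = 16.4315

16.4315


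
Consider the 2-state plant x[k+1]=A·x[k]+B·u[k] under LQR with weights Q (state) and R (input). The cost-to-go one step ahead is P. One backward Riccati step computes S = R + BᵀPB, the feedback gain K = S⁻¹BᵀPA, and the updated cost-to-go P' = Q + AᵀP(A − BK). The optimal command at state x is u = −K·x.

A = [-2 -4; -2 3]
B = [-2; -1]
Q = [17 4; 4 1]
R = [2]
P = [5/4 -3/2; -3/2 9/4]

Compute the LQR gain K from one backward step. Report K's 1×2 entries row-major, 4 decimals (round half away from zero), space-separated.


0.1538 1.9231

BᵀP = [-1.0000 0.7500]
S = R + BᵀPB = [2] + [1.2500] = [3.2500]
BᵀPA = [0.5000 6.2500]
K = S⁻¹·BᵀPA = [0.1538 1.9231]
A−BK = [-1.6923 -0.1538; -1.8462 4.9231]
AᵀP(A−BK) = [1.9231 -7.4615; -7.4615 64.2308]
P' = Q + AᵀP(A−BK) = [18.9231 -3.4615; -3.4615 65.2308]
tr(P') = 84.1538


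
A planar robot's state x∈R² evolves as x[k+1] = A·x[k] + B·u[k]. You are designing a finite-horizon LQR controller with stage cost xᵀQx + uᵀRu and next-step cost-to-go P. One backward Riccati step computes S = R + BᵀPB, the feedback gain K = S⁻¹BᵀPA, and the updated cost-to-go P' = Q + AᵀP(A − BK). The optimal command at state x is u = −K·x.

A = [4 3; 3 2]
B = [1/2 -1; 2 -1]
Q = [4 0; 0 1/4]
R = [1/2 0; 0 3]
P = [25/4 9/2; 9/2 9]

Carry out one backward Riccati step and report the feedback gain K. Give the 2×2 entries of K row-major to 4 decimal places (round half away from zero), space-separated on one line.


1.1683 0.7538 -1.6762 -1.2787

BᵀP = [12.1250 20.2500; -10.7500 -13.5000]
S = R + BᵀPB = [1/2 0; 0 3] + [46.5625 -32.3750; -32.3750 24.2500] = [47.0625 -32.3750; -32.3750 27.2500]
BᵀPA = [109.2500 76.8750; -83.5000 -59.2500]
K = S⁻¹·BᵀPA = [1.1683 0.7538; -1.6762 -1.2787]
A−BK = [1.7397 1.3444; -1.0128 -0.7863]
AᵀP(A−BK) = [21.4009 16.3724; 16.3724 12.5361]
P' = Q + AᵀP(A−BK) = [25.4009 16.3724; 16.3724 12.7861]
tr(P') = 38.1870


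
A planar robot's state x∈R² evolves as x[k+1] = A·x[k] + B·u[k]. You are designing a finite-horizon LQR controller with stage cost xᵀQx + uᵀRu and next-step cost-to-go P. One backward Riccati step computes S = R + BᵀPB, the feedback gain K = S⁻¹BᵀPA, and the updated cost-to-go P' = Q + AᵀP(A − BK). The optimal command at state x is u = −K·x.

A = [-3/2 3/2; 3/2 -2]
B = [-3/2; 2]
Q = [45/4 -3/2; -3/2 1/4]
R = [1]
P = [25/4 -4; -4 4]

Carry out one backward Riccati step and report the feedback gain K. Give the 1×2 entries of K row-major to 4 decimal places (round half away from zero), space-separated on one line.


0.8547 -0.9818

BᵀP = [-17.3750 14.0000]
S = R + BᵀPB = [1] + [54.0625] = [55.0625]
BᵀPA = [47.0625 -54.0625]
K = S⁻¹·BᵀPA = [0.8547 -0.9818]
A−BK = [-0.2179 0.0272; -0.2094 -0.0363]
AᵀP(A−BK) = [0.8377 -0.8547; -0.8547 0.9818]
P' = Q + AᵀP(A−BK) = [12.0877 -2.3547; -2.3547 1.2318]
tr(P') = 13.3195


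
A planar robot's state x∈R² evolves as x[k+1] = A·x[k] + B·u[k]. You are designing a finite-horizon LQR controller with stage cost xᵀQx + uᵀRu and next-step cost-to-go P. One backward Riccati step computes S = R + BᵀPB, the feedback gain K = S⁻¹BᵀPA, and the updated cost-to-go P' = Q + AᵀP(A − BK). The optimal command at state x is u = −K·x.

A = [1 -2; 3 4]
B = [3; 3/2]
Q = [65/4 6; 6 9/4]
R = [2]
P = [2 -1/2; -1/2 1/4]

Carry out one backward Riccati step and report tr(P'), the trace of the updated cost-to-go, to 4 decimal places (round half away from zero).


BᵀP = [5.2500 -1.1250]
S = R + BᵀPB = [2] + [14.0625] = [16.0625]
BᵀPA = [1.8750 -15.0000]
K = S⁻¹·BᵀPA = [0.1167 -0.9339]
A−BK = [0.6498 0.8016; 2.8249 5.4008]
AᵀP(A−BK) = [1.0311 1.7510; 1.7510 5.9922]
P' = Q + AᵀP(A−BK) = [17.2811 7.7510; 7.7510 8.2422]
tr(P') = 25.5233

25.5233


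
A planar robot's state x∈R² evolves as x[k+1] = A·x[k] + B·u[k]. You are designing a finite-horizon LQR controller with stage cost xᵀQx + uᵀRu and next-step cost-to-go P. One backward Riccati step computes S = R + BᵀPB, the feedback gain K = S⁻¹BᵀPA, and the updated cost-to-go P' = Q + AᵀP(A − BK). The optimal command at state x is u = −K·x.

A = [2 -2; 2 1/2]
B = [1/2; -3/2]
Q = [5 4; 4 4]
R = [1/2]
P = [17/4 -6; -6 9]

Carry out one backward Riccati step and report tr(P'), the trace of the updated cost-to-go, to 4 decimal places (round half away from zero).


BᵀP = [11.1250 -16.5000]
S = R + BᵀPB = [1/2] + [30.3125] = [30.8125]
BᵀPA = [-10.7500 -30.5000]
K = S⁻¹·BᵀPA = [-0.3489 -0.9899]
A−BK = [2.1744 -1.5051; 1.4767 -0.9848]
AᵀP(A−BK) = [1.2495 -0.6410; -0.6410 1.0593]
P' = Q + AᵀP(A−BK) = [6.2495 3.3590; 3.3590 5.0593]
tr(P') = 11.3088

11.3088


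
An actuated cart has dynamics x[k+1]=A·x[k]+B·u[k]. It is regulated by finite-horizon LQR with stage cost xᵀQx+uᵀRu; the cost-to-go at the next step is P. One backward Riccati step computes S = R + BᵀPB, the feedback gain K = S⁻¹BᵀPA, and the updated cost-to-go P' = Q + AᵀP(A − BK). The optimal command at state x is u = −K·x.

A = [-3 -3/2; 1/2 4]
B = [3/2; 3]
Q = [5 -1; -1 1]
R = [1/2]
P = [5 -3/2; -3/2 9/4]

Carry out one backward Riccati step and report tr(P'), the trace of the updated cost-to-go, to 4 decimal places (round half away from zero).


BᵀP = [3.0000 4.5000]
S = R + BᵀPB = [1/2] + [18.0000] = [18.5000]
BᵀPA = [-6.7500 13.5000]
K = S⁻¹·BᵀPA = [-0.3649 0.7297]
A−BK = [-2.4527 -2.5946; 1.5946 1.8108]
AᵀP(A−BK) = [47.5997 51.0507; 51.0507 55.3986]
P' = Q + AᵀP(A−BK) = [52.5997 50.0507; 50.0507 56.3986]
tr(P') = 108.9983

108.9983


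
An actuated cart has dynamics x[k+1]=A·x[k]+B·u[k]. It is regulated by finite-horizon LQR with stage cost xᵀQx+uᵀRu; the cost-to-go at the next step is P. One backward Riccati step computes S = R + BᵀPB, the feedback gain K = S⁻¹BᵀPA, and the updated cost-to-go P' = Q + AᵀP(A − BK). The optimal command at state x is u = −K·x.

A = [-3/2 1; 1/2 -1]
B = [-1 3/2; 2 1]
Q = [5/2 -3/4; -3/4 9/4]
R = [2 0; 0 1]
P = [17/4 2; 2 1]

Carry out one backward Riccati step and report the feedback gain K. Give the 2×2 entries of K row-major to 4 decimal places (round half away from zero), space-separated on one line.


0.0667 -0.0698 -0.6000 0.2476

BᵀP = [-0.2500 0.0000; 8.3750 4.0000]
S = R + BᵀPB = [2 0; 0 1] + [0.2500 -0.3750; -0.3750 16.5625] = [2.2500 -0.3750; -0.3750 17.5625]
BᵀPA = [0.3750 -0.2500; -10.5625 4.3750]
K = S⁻¹·BᵀPA = [0.0667 -0.0698; -0.6000 0.2476]
A−BK = [-0.5333 0.5587; 0.9667 -1.1079]
AᵀP(A−BK) = [0.4500 -0.2333; -0.2333 0.1492]
P' = Q + AᵀP(A−BK) = [2.9500 -0.9833; -0.9833 2.3992]
tr(P') = 5.3492


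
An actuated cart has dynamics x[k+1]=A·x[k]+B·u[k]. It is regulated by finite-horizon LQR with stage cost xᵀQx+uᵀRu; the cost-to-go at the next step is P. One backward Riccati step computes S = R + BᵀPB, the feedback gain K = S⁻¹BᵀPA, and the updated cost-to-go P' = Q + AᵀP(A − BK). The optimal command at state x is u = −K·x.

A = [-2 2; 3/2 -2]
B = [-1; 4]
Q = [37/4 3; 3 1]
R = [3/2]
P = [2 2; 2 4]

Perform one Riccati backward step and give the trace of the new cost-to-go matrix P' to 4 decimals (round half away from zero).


16.7063

BᵀP = [6.0000 14.0000]
S = R + BᵀPB = [3/2] + [50.0000] = [51.5000]
BᵀPA = [9.0000 -16.0000]
K = S⁻¹·BᵀPA = [0.1748 -0.3107]
A−BK = [-1.8252 1.6893; 0.8010 -0.7573]
AᵀP(A−BK) = [3.4272 -3.2039; -3.2039 3.0291]
P' = Q + AᵀP(A−BK) = [12.6772 -0.2039; -0.2039 4.0291]
tr(P') = 16.7063


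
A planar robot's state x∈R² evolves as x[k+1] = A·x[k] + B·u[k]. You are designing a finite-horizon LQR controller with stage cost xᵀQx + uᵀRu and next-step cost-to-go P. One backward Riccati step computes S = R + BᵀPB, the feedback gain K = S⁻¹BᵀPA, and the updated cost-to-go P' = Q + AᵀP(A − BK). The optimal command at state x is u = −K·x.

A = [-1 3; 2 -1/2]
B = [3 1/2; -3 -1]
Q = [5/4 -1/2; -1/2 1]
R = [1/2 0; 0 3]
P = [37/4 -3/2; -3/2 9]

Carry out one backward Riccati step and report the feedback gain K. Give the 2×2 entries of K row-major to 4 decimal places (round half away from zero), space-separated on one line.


BᵀP = [32.2500 -31.5000; 6.1250 -9.7500]
S = R + BᵀPB = [1/2 0; 0 3] + [191.2500 47.6250; 47.6250 12.8125] = [191.7500 47.6250; 47.6250 15.8125]
BᵀPA = [-95.2500 112.5000; -25.6250 23.2500]
K = S⁻¹·BᵀPA = [-0.3741 0.8792; -0.4939 -1.1777]
A−BK = [0.3692 0.9512; 0.3839 0.9599]
AᵀP(A−BK) = [2.9636 7.0660; 7.0660 18.4709]
P' = Q + AᵀP(A−BK) = [4.2136 6.5660; 6.5660 19.4709]
tr(P') = 23.6844

-0.3741 0.8792 -0.4939 -1.1777


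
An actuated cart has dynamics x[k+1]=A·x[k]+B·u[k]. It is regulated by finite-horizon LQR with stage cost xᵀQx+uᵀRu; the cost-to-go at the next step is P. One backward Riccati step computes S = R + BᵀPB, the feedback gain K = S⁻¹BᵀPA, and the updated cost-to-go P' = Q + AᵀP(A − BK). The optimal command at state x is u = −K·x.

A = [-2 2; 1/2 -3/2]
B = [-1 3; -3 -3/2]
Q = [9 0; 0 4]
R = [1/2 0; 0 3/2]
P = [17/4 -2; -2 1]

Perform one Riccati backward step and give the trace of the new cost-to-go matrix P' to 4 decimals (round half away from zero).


BᵀP = [1.7500 -1.0000; 15.7500 -7.5000]
S = R + BᵀPB = [1/2 0; 0 3/2] + [1.2500 6.7500; 6.7500 58.5000] = [1.7500 6.7500; 6.7500 60.0000]
BᵀPA = [-4.0000 5.0000; -35.2500 42.7500]
K = S⁻¹·BᵀPA = [-0.0347 0.1924; -0.5836 0.6909]
A−BK = [-0.2839 0.1199; -0.4795 0.1136]
AᵀP(A−BK) = [0.5394 -0.6278; -0.6278 0.7539]
P' = Q + AᵀP(A−BK) = [9.5394 -0.6278; -0.6278 4.7539]
tr(P') = 14.2934

14.2934


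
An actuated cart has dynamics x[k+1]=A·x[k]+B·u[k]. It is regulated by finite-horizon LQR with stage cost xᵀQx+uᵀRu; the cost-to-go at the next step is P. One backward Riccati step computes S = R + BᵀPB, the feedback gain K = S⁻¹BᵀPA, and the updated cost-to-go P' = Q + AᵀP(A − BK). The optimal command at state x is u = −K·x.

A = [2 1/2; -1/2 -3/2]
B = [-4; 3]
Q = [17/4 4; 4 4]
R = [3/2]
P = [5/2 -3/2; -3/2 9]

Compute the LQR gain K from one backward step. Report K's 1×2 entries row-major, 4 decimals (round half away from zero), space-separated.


BᵀP = [-14.5000 33.0000]
S = R + BᵀPB = [3/2] + [157.0000] = [158.5000]
BᵀPA = [-45.5000 -56.7500]
K = S⁻¹·BᵀPA = [-0.2871 -0.3580]
A−BK = [0.8517 -0.9322; 0.3612 -0.4259]
AᵀP(A−BK) = [2.1885 -2.1660; -2.1660 2.8060]
P' = Q + AᵀP(A−BK) = [6.4385 1.8340; 1.8340 6.8060]
tr(P') = 13.2445

-0.2871 -0.3580


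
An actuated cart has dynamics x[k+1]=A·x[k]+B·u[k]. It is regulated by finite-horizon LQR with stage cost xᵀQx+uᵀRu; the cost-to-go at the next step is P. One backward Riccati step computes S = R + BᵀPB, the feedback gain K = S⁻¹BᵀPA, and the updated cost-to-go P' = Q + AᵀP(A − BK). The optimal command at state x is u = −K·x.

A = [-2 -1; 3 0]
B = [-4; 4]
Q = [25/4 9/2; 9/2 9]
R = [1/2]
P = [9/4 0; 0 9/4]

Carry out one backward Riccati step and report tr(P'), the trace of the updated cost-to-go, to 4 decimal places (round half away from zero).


BᵀP = [-9.0000 9.0000]
S = R + BᵀPB = [1/2] + [72.0000] = [72.5000]
BᵀPA = [45.0000 9.0000]
K = S⁻¹·BᵀPA = [0.6207 0.1241]
A−BK = [0.4828 -0.5034; 0.5172 -0.4966]
AᵀP(A−BK) = [1.3190 -1.0862; -1.0862 1.1328]
P' = Q + AᵀP(A−BK) = [7.5690 3.4138; 3.4138 10.1328]
tr(P') = 17.7017

17.7017


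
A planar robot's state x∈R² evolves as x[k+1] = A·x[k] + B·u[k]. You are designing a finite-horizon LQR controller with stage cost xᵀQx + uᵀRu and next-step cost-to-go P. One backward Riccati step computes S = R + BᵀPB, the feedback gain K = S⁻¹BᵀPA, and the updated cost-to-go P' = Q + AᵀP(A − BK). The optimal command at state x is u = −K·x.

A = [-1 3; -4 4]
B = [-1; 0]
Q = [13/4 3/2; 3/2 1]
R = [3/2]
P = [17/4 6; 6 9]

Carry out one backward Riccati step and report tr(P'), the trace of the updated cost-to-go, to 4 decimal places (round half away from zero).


BᵀP = [-4.2500 -6.0000]
S = R + BᵀPB = [3/2] + [4.2500] = [5.7500]
BᵀPA = [28.2500 -36.7500]
K = S⁻¹·BᵀPA = [4.9130 -6.3913]
A−BK = [3.9130 -3.3913; -4.0000 4.0000]
AᵀP(A−BK) = [57.4565 -72.1957; -72.1957 91.3696]
P' = Q + AᵀP(A−BK) = [60.7065 -70.6957; -70.6957 92.3696]
tr(P') = 153.0761

153.0761


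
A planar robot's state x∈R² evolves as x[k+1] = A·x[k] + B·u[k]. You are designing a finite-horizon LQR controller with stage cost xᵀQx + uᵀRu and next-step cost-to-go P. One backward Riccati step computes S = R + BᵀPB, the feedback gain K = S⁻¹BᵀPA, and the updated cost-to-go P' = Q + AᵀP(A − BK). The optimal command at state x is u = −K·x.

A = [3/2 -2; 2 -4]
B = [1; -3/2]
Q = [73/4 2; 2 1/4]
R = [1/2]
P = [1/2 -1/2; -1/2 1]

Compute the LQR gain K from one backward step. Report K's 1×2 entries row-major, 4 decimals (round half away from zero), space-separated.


BᵀP = [1.2500 -2.0000]
S = R + BᵀPB = [1/2] + [4.2500] = [4.7500]
BᵀPA = [-2.1250 5.5000]
K = S⁻¹·BᵀPA = [-0.4474 1.1579]
A−BK = [1.9474 -3.1579; 1.3289 -2.2632]
AᵀP(A−BK) = [1.1743 -2.0395; -2.0395 3.6316]
P' = Q + AᵀP(A−BK) = [19.4243 -0.0395; -0.0395 3.8816]
tr(P') = 23.3059

-0.4474 1.1579


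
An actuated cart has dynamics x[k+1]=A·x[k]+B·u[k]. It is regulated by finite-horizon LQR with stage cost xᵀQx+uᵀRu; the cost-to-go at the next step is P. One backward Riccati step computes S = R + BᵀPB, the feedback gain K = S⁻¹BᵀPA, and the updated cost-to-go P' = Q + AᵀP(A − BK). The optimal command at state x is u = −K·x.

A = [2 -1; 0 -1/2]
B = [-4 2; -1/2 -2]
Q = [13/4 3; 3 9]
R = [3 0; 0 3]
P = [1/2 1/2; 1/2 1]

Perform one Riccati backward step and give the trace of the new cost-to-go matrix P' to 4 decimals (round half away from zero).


13.0142

BᵀP = [-2.2500 -2.5000; 0.0000 -1.0000]
S = R + BᵀPB = [3 0; 0 3] + [10.2500 0.5000; 0.5000 2.0000] = [13.2500 0.5000; 0.5000 5.0000]
BᵀPA = [-4.5000 3.5000; 0.0000 0.5000]
K = S⁻¹·BᵀPA = [-0.3409 0.2614; 0.0341 0.0739]
A−BK = [0.5682 -0.1023; -0.1023 -0.2216]
AᵀP(A−BK) = [0.4659 -0.3239; -0.3239 0.2983]
P' = Q + AᵀP(A−BK) = [3.7159 2.6761; 2.6761 9.2983]
tr(P') = 13.0142


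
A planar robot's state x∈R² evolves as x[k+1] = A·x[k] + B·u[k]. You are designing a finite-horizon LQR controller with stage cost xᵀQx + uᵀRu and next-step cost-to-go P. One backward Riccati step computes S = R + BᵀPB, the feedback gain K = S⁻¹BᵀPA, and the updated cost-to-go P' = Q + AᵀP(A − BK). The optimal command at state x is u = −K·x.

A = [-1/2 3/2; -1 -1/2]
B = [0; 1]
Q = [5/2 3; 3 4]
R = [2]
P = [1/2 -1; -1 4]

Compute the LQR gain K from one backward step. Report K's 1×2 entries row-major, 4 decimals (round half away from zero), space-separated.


BᵀP = [-1.0000 4.0000]
S = R + BᵀPB = [2] + [4.0000] = [6.0000]
BᵀPA = [-3.5000 -3.5000]
K = S⁻¹·BᵀPA = [-0.5833 -0.5833]
A−BK = [-0.5000 1.5000; -0.4167 0.0833]
AᵀP(A−BK) = [1.0833 0.8333; 0.8333 1.5833]
P' = Q + AᵀP(A−BK) = [3.5833 3.8333; 3.8333 5.5833]
tr(P') = 9.1667

-0.5833 -0.5833


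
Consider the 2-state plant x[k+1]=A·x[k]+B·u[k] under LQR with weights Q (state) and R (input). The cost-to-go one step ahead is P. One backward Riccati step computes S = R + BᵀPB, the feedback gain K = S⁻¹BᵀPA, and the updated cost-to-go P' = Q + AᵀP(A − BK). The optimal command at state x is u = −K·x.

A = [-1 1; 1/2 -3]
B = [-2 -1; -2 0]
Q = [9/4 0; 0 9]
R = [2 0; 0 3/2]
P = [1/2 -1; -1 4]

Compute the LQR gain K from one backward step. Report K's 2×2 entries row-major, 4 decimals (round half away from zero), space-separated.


-0.3043 1.5000 0.3478 -1.0000

BᵀP = [1.0000 -6.0000; -0.5000 1.0000]
S = R + BᵀPB = [2 0; 0 3/2] + [10.0000 -1.0000; -1.0000 0.5000] = [12.0000 -1.0000; -1.0000 2.0000]
BᵀPA = [-4.0000 19.0000; 1.0000 -3.5000]
K = S⁻¹·BᵀPA = [-0.3043 1.5000; 0.3478 -1.0000]
A−BK = [-1.2609 3.0000; -0.1087 0.0000]
AᵀP(A−BK) = [0.9348 -3.0000; -3.0000 10.5000]
P' = Q + AᵀP(A−BK) = [3.1848 -3.0000; -3.0000 19.5000]
tr(P') = 22.6848


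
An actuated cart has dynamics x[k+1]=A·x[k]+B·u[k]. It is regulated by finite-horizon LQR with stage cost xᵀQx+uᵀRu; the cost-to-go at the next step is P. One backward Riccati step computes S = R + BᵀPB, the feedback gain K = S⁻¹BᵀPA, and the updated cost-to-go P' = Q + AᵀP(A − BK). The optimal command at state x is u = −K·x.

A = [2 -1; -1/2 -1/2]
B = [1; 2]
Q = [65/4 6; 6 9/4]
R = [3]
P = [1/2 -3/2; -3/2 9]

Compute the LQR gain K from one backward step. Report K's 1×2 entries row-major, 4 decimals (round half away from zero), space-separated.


-0.3955 -0.1716

BᵀP = [-2.5000 16.5000]
S = R + BᵀPB = [3] + [30.5000] = [33.5000]
BᵀPA = [-13.2500 -5.7500]
K = S⁻¹·BᵀPA = [-0.3955 -0.1716]
A−BK = [2.3955 -0.8284; 0.2910 -0.1567]
AᵀP(A−BK) = [2.0093 -0.2743; -0.2743 0.2631]
P' = Q + AᵀP(A−BK) = [18.2593 5.7257; 5.7257 2.5131]
tr(P') = 20.7724


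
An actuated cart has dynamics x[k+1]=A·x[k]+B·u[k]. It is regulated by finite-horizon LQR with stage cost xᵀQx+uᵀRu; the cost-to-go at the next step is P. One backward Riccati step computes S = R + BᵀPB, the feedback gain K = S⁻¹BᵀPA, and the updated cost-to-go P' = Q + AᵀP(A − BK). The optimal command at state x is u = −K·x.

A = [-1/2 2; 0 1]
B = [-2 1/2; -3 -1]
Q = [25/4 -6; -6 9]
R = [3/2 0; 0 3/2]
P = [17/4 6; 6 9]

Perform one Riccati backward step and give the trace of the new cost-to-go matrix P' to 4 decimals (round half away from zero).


BᵀP = [-26.5000 -39.0000; -3.8750 -6.0000]
S = R + BᵀPB = [3/2 0; 0 3/2] + [170.0000 25.7500; 25.7500 4.0625] = [171.5000 25.7500; 25.7500 5.5625]
BᵀPA = [13.2500 -92.0000; 1.9375 -13.7500]
K = S⁻¹·BᵀPA = [0.0819 -0.5421; -0.0306 0.0374]
A−BK = [-0.3210 0.8972; 0.2150 -0.5888]
AᵀP(A−BK) = [0.0372 -0.1402; -0.1402 0.6449]
P' = Q + AᵀP(A−BK) = [6.2872 -6.1402; -6.1402 9.6449]
tr(P') = 15.9321

15.9321


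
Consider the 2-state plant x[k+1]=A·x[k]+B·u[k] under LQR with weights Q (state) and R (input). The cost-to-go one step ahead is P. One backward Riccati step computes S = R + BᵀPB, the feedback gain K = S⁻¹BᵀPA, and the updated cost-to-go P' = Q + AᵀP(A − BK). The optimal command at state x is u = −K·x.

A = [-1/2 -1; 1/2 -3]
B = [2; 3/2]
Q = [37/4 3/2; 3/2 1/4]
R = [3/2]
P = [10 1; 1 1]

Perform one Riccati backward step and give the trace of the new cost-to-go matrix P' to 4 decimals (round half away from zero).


14.5389

BᵀP = [21.5000 3.5000]
S = R + BᵀPB = [3/2] + [48.2500] = [49.7500]
BᵀPA = [-9.0000 -32.0000]
K = S⁻¹·BᵀPA = [-0.1809 -0.6432]
A−BK = [-0.1382 0.2864; 0.7714 -2.0352]
AᵀP(A−BK) = [0.6219 -1.2889; -1.2889 4.4171]
P' = Q + AᵀP(A−BK) = [9.8719 0.2111; 0.2111 4.6671]
tr(P') = 14.5389


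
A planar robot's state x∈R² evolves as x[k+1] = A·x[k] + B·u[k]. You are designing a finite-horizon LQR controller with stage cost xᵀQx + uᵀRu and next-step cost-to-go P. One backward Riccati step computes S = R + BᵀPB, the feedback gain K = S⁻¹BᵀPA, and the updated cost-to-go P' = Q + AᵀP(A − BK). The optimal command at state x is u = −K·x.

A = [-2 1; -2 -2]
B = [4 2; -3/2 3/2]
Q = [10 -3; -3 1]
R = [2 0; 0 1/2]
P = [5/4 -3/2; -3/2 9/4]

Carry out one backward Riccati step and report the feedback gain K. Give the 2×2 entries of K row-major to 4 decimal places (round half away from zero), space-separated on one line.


BᵀP = [7.2500 -9.3750; 0.2500 0.3750]
S = R + BᵀPB = [2 0; 0 1/2] + [43.0625 0.4375; 0.4375 1.0625] = [45.0625 0.4375; 0.4375 1.5625]
BᵀPA = [4.2500 26.0000; -1.2500 -0.5000]
K = S⁻¹·BᵀPA = [0.1024 0.5817; -0.8287 -0.4829]
A−BK = [-0.7521 -0.3609; -0.6035 -0.4032]
AᵀP(A−BK) = [0.5291 0.4243; 0.4243 0.8853]
P' = Q + AᵀP(A−BK) = [10.5291 -2.5757; -2.5757 1.8853]
tr(P') = 12.4144

0.1024 0.5817 -0.8287 -0.4829


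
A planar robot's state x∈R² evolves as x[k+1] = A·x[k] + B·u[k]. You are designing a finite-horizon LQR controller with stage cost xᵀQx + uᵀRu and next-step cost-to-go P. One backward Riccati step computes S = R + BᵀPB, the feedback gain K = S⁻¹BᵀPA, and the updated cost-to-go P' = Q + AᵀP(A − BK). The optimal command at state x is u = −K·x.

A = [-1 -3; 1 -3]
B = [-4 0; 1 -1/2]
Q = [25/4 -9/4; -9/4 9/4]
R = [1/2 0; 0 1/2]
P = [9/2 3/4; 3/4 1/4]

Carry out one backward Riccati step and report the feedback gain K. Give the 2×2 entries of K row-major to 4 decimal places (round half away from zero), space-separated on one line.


0.2191 0.8887 -0.0911 0.4943

BᵀP = [-17.2500 -2.7500; -0.3750 -0.1250]
S = R + BᵀPB = [1/2 0; 0 1/2] + [66.2500 1.3750; 1.3750 0.0625] = [66.7500 1.3750; 1.3750 0.5625]
BᵀPA = [14.5000 60.0000; 0.2500 1.5000]
K = S⁻¹·BᵀPA = [0.2191 0.8887; -0.0911 0.4943]
A−BK = [-0.1236 0.5548; 0.7353 -3.6415]
AᵀP(A−BK) = [0.0957 -0.2596; -0.2596 2.1869]
P' = Q + AᵀP(A−BK) = [6.3457 -2.5096; -2.5096 4.4369]
tr(P') = 10.7826


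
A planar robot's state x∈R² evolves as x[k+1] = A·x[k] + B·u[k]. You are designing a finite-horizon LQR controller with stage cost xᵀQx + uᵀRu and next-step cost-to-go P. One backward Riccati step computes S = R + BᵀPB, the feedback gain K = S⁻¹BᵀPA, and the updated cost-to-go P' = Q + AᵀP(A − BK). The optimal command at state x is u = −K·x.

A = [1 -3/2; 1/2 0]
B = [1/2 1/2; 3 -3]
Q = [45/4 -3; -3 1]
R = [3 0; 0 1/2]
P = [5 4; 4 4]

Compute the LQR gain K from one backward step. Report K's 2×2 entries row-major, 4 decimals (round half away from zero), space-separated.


BᵀP = [14.5000 14.0000; -9.5000 -10.0000]
S = R + BᵀPB = [3 0; 0 1/2] + [49.2500 -34.7500; -34.7500 25.2500] = [52.2500 -34.7500; -34.7500 25.7500]
BᵀPA = [21.5000 -21.7500; -14.5000 14.2500]
K = S⁻¹·BᵀPA = [0.3608 -0.4705; -0.0762 -0.0816]
A−BK = [0.8577 -1.2239; -0.8110 1.1668]
AᵀP(A−BK) = [1.1378 -1.5666; -1.5666 2.1786]
P' = Q + AᵀP(A−BK) = [12.3878 -4.5666; -4.5666 3.1786]
tr(P') = 15.5664

0.3608 -0.4705 -0.0762 -0.0816


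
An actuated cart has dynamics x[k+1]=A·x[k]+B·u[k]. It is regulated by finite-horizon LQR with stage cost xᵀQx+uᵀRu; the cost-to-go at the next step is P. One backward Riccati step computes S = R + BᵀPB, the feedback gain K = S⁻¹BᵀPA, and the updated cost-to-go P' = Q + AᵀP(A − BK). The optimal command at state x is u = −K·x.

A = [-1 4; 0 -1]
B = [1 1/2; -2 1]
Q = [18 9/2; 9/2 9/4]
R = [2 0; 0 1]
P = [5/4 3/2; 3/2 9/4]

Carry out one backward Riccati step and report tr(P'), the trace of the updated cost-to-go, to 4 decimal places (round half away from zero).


24.8647

BᵀP = [-1.7500 -3.0000; 2.1250 3.0000]
S = R + BᵀPB = [2 0; 0 1] + [4.2500 -3.8750; -3.8750 4.0625] = [6.2500 -3.8750; -3.8750 5.0625]
BᵀPA = [1.7500 -4.0000; -2.1250 5.5000]
K = S⁻¹·BᵀPA = [0.0376 0.0639; -0.3910 1.1353]
A−BK = [-0.8421 3.3684; 0.4662 -2.0075]
AᵀP(A−BK) = [0.3534 -1.1992; -1.1992 4.2613]
P' = Q + AᵀP(A−BK) = [18.3534 3.3008; 3.3008 6.5113]
tr(P') = 24.8647


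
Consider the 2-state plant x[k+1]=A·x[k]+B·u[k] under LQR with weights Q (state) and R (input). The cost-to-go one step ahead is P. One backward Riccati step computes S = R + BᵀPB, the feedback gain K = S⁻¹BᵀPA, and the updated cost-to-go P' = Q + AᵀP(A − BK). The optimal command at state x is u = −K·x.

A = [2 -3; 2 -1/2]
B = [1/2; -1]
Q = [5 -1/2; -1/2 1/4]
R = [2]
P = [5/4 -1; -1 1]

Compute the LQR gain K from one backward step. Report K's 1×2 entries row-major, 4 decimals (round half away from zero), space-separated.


BᵀP = [1.6250 -1.5000]
S = R + BᵀPB = [2] + [2.3125] = [4.3125]
BᵀPA = [0.2500 -4.1250]
K = S⁻¹·BᵀPA = [0.0580 -0.9565]
A−BK = [1.9710 -2.5217; 2.0580 -1.4565]
AᵀP(A−BK) = [0.9855 -1.2609; -1.2609 4.5543]
P' = Q + AᵀP(A−BK) = [5.9855 -1.7609; -1.7609 4.8043]
tr(P') = 10.7899

0.0580 -0.9565


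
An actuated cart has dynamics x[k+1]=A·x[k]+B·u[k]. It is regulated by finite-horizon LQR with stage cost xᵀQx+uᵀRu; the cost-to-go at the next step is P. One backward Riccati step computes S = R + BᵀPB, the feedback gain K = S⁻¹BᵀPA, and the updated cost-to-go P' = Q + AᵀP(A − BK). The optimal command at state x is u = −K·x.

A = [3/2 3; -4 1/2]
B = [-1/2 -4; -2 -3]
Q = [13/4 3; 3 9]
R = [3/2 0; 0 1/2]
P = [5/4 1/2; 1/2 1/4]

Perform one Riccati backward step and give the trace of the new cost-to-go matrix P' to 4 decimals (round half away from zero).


13.2519

BᵀP = [-1.6250 -0.7500; -6.5000 -2.7500]
S = R + BᵀPB = [3/2 0; 0 1/2] + [2.3125 8.7500; 8.7500 34.2500] = [3.8125 8.7500; 8.7500 34.7500]
BᵀPA = [0.5625 -5.2500; 1.2500 -20.8750]
K = S⁻¹·BᵀPA = [0.1540 0.0039; -0.0028 -0.6017]
A−BK = [1.5658 0.5951; -3.7005 -1.2973]
AᵀP(A−BK) = [0.7294 0.2499; 0.2499 0.2725]
P' = Q + AᵀP(A−BK) = [3.9794 3.2499; 3.2499 9.2725]
tr(P') = 13.2519


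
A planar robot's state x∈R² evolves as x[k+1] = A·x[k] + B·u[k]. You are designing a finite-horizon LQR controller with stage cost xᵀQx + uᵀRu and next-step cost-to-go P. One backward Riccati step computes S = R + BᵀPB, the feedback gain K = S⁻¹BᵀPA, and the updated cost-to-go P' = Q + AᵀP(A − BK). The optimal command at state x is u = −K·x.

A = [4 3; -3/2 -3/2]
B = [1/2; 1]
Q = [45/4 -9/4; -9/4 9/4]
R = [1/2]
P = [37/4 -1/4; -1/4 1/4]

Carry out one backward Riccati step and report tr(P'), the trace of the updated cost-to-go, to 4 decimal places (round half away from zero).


85.0444

BᵀP = [4.3750 0.1250]
S = R + BᵀPB = [1/2] + [2.3125] = [2.8125]
BᵀPA = [17.3125 12.9375]
K = S⁻¹·BᵀPA = [6.1556 4.6000]
A−BK = [0.9222 0.7000; -7.6556 -6.1000]
AᵀP(A−BK) = [44.9944 34.5500; 34.5500 26.5500]
P' = Q + AᵀP(A−BK) = [56.2444 32.3000; 32.3000 28.8000]
tr(P') = 85.0444


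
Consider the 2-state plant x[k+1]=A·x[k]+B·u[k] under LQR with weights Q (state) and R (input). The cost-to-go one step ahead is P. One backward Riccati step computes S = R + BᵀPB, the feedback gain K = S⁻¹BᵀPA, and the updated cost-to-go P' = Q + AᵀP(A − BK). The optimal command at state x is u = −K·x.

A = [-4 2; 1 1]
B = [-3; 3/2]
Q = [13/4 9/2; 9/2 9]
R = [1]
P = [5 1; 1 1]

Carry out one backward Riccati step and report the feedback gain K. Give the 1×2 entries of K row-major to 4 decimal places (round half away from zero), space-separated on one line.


1.3376 -0.7261

BᵀP = [-13.5000 -1.5000]
S = R + BᵀPB = [1] + [38.2500] = [39.2500]
BᵀPA = [52.5000 -28.5000]
K = S⁻¹·BᵀPA = [1.3376 -0.7261]
A−BK = [0.0127 -0.1783; -1.0064 2.0892]
AᵀP(A−BK) = [2.7771 -2.8790; -2.8790 4.3057]
P' = Q + AᵀP(A−BK) = [6.0271 1.6210; 1.6210 13.3057]
tr(P') = 19.3328


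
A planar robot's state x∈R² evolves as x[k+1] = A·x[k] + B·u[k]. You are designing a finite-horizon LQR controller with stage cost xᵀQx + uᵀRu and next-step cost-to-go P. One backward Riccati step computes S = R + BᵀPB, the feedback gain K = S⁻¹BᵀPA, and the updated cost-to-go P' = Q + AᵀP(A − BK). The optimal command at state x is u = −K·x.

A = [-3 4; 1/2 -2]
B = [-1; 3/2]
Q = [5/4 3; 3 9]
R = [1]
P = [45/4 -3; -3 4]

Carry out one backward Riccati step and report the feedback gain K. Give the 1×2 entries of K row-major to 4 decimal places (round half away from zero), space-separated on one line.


1.7107 -2.6777

BᵀP = [-15.7500 9.0000]
S = R + BᵀPB = [1] + [29.2500] = [30.2500]
BᵀPA = [51.7500 -81.0000]
K = S⁻¹·BᵀPA = [1.7107 -2.6777]
A−BK = [-1.2893 1.3223; -2.0661 2.0165]
AᵀP(A−BK) = [22.7190 -24.4298; -24.4298 27.1074]
P' = Q + AᵀP(A−BK) = [23.9690 -21.4298; -21.4298 36.1074]
tr(P') = 60.0764


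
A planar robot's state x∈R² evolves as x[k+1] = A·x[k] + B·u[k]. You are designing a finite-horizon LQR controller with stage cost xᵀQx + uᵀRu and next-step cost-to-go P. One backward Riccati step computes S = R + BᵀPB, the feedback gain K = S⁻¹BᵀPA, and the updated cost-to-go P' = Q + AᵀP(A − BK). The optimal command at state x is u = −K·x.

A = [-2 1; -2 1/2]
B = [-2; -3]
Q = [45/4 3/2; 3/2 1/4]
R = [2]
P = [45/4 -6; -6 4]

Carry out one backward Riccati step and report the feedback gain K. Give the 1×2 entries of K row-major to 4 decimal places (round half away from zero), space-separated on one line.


0.8182 -0.4091

BᵀP = [-4.5000 0.0000]
S = R + BᵀPB = [2] + [9.0000] = [11.0000]
BᵀPA = [9.0000 -4.5000]
K = S⁻¹·BᵀPA = [0.8182 -0.4091]
A−BK = [-0.3636 0.1818; 0.4545 -0.7273]
AᵀP(A−BK) = [5.6364 -4.8182; -4.8182 4.4091]
P' = Q + AᵀP(A−BK) = [16.8864 -3.3182; -3.3182 4.6591]
tr(P') = 21.5455


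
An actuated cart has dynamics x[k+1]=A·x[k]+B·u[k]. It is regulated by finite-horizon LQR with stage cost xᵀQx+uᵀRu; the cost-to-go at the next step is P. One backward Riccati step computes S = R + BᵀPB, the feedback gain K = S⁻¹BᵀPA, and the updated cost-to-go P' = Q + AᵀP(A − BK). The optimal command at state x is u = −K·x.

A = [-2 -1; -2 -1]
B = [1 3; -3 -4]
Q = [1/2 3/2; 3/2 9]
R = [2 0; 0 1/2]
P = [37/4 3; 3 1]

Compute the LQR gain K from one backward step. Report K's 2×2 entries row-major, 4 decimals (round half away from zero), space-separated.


BᵀP = [0.2500 0.0000; 15.7500 5.0000]
S = R + BᵀPB = [2 0; 0 1/2] + [0.2500 0.7500; 0.7500 27.2500] = [2.2500 0.7500; 0.7500 27.7500]
BᵀPA = [-0.5000 -0.2500; -41.5000 -20.7500]
K = S⁻¹·BᵀPA = [0.2788 0.1394; -1.5030 -0.7515]
A−BK = [2.2303 1.1152; -7.1758 -3.5879]
AᵀP(A−BK) = [2.7636 1.3818; 1.3818 0.6909]
P' = Q + AᵀP(A−BK) = [3.2636 2.8818; 2.8818 9.6909]
tr(P') = 12.9545

0.2788 0.1394 -1.5030 -0.7515


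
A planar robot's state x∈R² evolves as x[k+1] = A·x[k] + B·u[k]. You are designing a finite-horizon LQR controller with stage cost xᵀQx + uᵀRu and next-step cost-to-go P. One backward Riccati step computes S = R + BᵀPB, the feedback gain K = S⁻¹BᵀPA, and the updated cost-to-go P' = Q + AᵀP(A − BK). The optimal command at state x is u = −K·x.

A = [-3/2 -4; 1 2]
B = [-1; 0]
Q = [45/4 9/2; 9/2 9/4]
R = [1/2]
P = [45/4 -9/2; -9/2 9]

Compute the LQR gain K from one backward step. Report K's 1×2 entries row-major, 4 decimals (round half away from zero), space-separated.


BᵀP = [-11.2500 4.5000]
S = R + BᵀPB = [1/2] + [11.2500] = [11.7500]
BᵀPA = [21.3750 54.0000]
K = S⁻¹·BᵀPA = [1.8191 4.5957]
A−BK = [0.3191 0.5957; 1.0000 2.0000]
AᵀP(A−BK) = [8.9282 18.7660; 18.7660 39.8298]
P' = Q + AᵀP(A−BK) = [20.1782 23.2660; 23.2660 42.0798]
tr(P') = 62.2580

1.8191 4.5957


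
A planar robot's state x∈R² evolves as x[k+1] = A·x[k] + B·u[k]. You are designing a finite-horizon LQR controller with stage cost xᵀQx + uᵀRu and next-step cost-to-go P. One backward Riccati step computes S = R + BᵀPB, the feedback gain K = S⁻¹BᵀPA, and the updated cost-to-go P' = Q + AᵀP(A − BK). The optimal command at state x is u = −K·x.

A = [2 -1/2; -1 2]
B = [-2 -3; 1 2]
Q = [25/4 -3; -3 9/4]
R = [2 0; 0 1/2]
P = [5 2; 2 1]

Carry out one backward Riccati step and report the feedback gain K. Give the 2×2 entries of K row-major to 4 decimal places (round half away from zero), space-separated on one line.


-0.1282 -0.1026 -0.6154 -0.0256

BᵀP = [-8.0000 -3.0000; -11.0000 -4.0000]
S = R + BᵀPB = [2 0; 0 1/2] + [13.0000 18.0000; 18.0000 25.0000] = [15.0000 18.0000; 18.0000 25.5000]
BᵀPA = [-13.0000 -2.0000; -18.0000 -2.5000]
K = S⁻¹·BᵀPA = [-0.1282 -0.1026; -0.6154 -0.0256]
A−BK = [-0.1026 -0.7821; 0.3590 2.1538]
AᵀP(A−BK) = [0.2564 0.2051; 0.2051 0.9808]
P' = Q + AᵀP(A−BK) = [6.5064 -2.7949; -2.7949 3.2308]
tr(P') = 9.7372


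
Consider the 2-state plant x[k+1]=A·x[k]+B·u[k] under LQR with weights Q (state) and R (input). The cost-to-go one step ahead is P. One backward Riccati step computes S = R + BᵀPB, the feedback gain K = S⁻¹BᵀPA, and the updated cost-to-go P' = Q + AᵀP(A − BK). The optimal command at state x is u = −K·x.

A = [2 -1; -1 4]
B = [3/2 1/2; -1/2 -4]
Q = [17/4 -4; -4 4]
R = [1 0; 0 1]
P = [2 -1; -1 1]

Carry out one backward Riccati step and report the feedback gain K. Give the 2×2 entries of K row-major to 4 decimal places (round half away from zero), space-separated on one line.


BᵀP = [3.5000 -2.0000; 5.0000 -4.5000]
S = R + BᵀPB = [1 0; 0 1] + [6.2500 9.7500; 9.7500 20.5000] = [7.2500 9.7500; 9.7500 21.5000]
BᵀPA = [9.0000 -11.5000; 14.5000 -23.0000]
K = S⁻¹·BᵀPA = [0.8571 -0.3782; 0.2857 -0.8983]
A−BK = [0.5714 0.0164; 0.5714 0.2179]
AᵀP(A−BK) = [1.1429 -0.5714; -0.5714 0.9908]
P' = Q + AᵀP(A−BK) = [5.3929 -4.5714; -4.5714 4.9908]
tr(P') = 10.3836

0.8571 -0.3782 0.2857 -0.8983


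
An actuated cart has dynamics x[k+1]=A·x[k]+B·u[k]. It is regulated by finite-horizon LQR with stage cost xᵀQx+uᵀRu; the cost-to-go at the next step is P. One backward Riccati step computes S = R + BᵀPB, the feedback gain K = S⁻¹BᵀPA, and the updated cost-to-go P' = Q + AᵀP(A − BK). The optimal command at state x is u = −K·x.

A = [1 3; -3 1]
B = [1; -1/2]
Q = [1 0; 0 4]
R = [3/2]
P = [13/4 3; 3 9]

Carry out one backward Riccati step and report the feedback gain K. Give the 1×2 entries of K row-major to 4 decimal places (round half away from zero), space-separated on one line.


1.5625 0.9375

BᵀP = [1.7500 -1.5000]
S = R + BᵀPB = [3/2] + [2.5000] = [4.0000]
BᵀPA = [6.2500 3.7500]
K = S⁻¹·BᵀPA = [1.5625 0.9375]
A−BK = [-0.5625 2.0625; -2.2188 1.4688]
AᵀP(A−BK) = [56.4844 -47.1094; -47.1094 52.7344]
P' = Q + AᵀP(A−BK) = [57.4844 -47.1094; -47.1094 56.7344]
tr(P') = 114.2188


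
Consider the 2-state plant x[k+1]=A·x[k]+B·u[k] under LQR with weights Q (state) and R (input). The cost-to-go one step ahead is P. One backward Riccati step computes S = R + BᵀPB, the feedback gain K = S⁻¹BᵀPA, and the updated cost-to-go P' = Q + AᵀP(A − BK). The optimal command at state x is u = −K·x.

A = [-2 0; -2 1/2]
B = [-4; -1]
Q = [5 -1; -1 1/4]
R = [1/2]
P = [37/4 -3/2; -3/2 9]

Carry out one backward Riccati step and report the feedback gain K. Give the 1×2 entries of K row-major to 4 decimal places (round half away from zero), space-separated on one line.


BᵀP = [-35.5000 -3.0000]
S = R + BᵀPB = [1/2] + [145.0000] = [145.5000]
BᵀPA = [77.0000 -1.5000]
K = S⁻¹·BᵀPA = [0.5292 -0.0103]
A−BK = [0.1168 -0.0412; -1.4708 0.4897]
AᵀP(A−BK) = [20.2509 -6.7062; -6.7062 2.2345]
P' = Q + AᵀP(A−BK) = [25.2509 -7.7062; -7.7062 2.4845]
tr(P') = 27.7354

0.5292 -0.0103


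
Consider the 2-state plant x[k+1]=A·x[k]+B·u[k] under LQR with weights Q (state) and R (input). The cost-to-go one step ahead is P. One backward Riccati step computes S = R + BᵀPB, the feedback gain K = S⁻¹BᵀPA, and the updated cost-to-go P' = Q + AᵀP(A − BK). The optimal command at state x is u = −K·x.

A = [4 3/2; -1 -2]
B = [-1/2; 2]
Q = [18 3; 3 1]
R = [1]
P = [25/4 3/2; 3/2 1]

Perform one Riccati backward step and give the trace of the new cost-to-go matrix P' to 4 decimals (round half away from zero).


BᵀP = [-0.1250 1.2500]
S = R + BᵀPB = [1] + [2.5625] = [3.5625]
BᵀPA = [-1.7500 -2.6875]
K = S⁻¹·BᵀPA = [-0.4912 -0.7544]
A−BK = [3.7544 1.1228; -0.0175 -0.4912]
AᵀP(A−BK) = [88.1404 23.9298; 23.9298 7.0351]
P' = Q + AᵀP(A−BK) = [106.1404 26.9298; 26.9298 8.0351]
tr(P') = 114.1754

114.1754
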